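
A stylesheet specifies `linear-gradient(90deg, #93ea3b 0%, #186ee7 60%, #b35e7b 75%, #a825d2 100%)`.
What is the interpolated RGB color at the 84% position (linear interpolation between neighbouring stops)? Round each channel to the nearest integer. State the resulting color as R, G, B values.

84% lies between the 75% and 100% stops, so the local fraction is t = (84 − 75)/(100 − 75) = 9/25 ≈ 0.36.
#b35e7b → (179, 94, 123); #a825d2 → (168, 37, 210).
R = 179 + 0.36 × (168 − 179) = 175.04 → 175
G = 94 + 0.36 × (37 − 94) = 73.48 → 73
B = 123 + 0.36 × (210 − 123) = 154.32 → 154

(175, 73, 154)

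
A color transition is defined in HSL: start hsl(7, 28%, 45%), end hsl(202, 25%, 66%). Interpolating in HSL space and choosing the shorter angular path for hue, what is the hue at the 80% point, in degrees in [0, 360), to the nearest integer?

235

Hue: 202 − 7 = 195°, but |195| > 180 so the shorter arc goes the other way: Δh = 195 − 360 = -165°.
H = 7 + 0.8 × (-165) = -125 → -125 → -125 mod 360 = 235°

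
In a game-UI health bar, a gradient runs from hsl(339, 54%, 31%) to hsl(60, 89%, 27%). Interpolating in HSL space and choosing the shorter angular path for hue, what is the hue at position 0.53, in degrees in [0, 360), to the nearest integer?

22

Hue: 60 − 339 = -279°, but |-279| > 180 so the shorter arc goes the other way: Δh = -279 + 360 = 81°.
H = 339 + 0.53 × (81) = 381.93 → 382 → 382 mod 360 = 22°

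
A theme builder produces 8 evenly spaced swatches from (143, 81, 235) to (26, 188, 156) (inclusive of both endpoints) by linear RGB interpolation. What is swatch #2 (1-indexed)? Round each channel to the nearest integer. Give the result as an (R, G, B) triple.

With 8 swatches and endpoints inclusive, swatch 2 sits at t = (2 − 1)/(8 − 1) = 1/7 ≈ 0.1429.
R = 143 + 0.1429 × (26 − 143) = 126.281 → 126
G = 81 + 0.1429 × (188 − 81) = 96.29 → 96
B = 235 + 0.1429 × (156 − 235) = 223.711 → 224

(126, 96, 224)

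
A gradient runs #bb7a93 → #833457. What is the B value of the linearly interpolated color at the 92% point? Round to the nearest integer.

92

B₁ = 147 (from #bb7a93), B₂ = 87 (from #833457).
B = 147 + 0.92 × (87 − 147) = 91.8 → 92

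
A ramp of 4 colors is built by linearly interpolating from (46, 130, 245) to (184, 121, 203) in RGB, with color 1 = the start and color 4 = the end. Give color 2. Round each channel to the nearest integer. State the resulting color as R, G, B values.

(92, 127, 231)

With 4 swatches and endpoints inclusive, swatch 2 sits at t = (2 − 1)/(4 − 1) = 1/3 ≈ 0.3333.
R = 46 + 0.3333 × (184 − 46) = 91.995 → 92
G = 130 + 0.3333 × (121 − 130) = 127 → 127
B = 245 + 0.3333 × (203 − 245) = 231.001 → 231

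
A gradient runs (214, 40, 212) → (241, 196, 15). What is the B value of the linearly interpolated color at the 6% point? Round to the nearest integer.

200

B = 212 + 0.06 × (15 − 212) = 200.18 → 200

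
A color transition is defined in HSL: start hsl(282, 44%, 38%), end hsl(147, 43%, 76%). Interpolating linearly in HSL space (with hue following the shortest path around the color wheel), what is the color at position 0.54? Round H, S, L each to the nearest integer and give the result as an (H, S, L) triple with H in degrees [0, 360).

Hue arc: Δh = 147 − 282 = -135° (|Δh| ≤ 180, already the shorter path).
H = 282 + 0.54 × (-135) = 209.1 → 209°
S = 44 + 0.54 × (43 − 44) = 43.46 → 43%
L = 38 + 0.54 × (76 − 38) = 58.52 → 59%

(209, 43, 59)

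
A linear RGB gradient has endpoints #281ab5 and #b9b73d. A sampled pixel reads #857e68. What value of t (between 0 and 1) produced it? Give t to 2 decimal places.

Invert the lerp on the G channel (largest span, 157): t = (126 − 26) / (183 − 26) = 100/157 = 0.63694.
Check on R: (133 − 40)/(185 − 40) = 0.6414 ✓

0.64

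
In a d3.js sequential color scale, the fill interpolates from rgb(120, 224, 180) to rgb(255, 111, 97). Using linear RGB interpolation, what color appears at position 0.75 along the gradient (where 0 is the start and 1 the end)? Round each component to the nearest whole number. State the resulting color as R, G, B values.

(221, 139, 118)

R = 120 + 0.75 × (255 − 120) = 120 + 0.75 × 135 = 221.25 → 221
G = 224 + 0.75 × (111 − 224) = 224 + 0.75 × -113 = 139.25 → 139
B = 180 + 0.75 × (97 − 180) = 180 + 0.75 × -83 = 117.75 → 118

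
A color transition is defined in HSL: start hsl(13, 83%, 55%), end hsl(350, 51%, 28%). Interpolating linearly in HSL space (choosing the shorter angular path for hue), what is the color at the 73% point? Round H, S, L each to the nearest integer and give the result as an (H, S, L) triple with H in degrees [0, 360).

Hue: 350 − 13 = 337°, but |337| > 180 so the shorter arc goes the other way: Δh = 337 − 360 = -23°.
H = 13 + 0.73 × (-23) = -3.79 → -4 → -4 mod 360 = 356°
S = 83 + 0.73 × (51 − 83) = 59.64 → 60%
L = 55 + 0.73 × (28 − 55) = 35.29 → 35%

(356, 60, 35)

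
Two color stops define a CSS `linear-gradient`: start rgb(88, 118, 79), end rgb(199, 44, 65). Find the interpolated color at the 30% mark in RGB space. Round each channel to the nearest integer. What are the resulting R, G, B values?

30% corresponds to t = 0.3.
R = 88 + 0.3 × (199 − 88) = 88 + 0.3 × 111 = 121.3 → 121
G = 118 + 0.3 × (44 − 118) = 118 + 0.3 × -74 = 95.8 → 96
B = 79 + 0.3 × (65 − 79) = 79 + 0.3 × -14 = 74.8 → 75

(121, 96, 75)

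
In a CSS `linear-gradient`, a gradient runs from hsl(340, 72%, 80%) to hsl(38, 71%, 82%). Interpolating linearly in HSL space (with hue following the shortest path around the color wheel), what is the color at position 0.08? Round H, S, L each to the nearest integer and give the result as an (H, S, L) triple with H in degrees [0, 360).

(345, 72, 80)

Hue: 38 − 340 = -302°, but |-302| > 180 so the shorter arc goes the other way: Δh = -302 + 360 = 58°.
H = 340 + 0.08 × (58) = 344.64 → 345°
S = 72 + 0.08 × (71 − 72) = 71.92 → 72%
L = 80 + 0.08 × (82 − 80) = 80.16 → 80%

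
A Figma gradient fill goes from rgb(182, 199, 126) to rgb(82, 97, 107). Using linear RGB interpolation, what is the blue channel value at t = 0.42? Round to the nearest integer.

118

B = 126 + 0.42 × (107 − 126) = 118.02 → 118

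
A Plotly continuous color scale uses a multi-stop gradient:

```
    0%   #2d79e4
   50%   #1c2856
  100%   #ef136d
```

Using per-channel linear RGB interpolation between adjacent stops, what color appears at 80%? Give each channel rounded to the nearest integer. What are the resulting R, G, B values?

80% lies between the 50% and 100% stops, so the local fraction is t = (80 − 50)/(100 − 50) = 30/50 ≈ 0.6.
#1c2856 → (28, 40, 86); #ef136d → (239, 19, 109).
R = 28 + 0.6 × (239 − 28) = 154.6 → 155
G = 40 + 0.6 × (19 − 40) = 27.4 → 27
B = 86 + 0.6 × (109 − 86) = 99.8 → 100

(155, 27, 100)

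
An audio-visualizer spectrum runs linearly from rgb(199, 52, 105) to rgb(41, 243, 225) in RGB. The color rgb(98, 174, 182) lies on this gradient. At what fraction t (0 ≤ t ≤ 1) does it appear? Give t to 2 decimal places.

Invert the lerp on the G channel (largest span, 191): t = (174 − 52) / (243 − 52) = 122/191 = 0.63874.
Check on R: (98 − 199)/(41 − 199) = 0.6392 ✓

0.64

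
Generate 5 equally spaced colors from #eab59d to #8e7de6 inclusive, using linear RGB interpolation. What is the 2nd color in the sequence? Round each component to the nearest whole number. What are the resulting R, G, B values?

(211, 167, 175)

With 5 swatches and endpoints inclusive, swatch 2 sits at t = (2 − 1)/(5 − 1) = 1/4 ≈ 0.25.
#eab59d → (234, 181, 157); #8e7de6 → (142, 125, 230).
R = 234 + 0.25 × (142 − 234) = 211 → 211
G = 181 + 0.25 × (125 − 181) = 167 → 167
B = 157 + 0.25 × (230 − 157) = 175.25 → 175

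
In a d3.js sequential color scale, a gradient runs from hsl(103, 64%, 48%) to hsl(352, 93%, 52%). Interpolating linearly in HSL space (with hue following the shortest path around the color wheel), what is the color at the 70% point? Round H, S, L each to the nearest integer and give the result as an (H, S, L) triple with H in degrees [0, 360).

Hue: 352 − 103 = 249°, but |249| > 180 so the shorter arc goes the other way: Δh = 249 − 360 = -111°.
H = 103 + 0.7 × (-111) = 25.3 → 25°
S = 64 + 0.7 × (93 − 64) = 84.3 → 84%
L = 48 + 0.7 × (52 − 48) = 50.8 → 51%

(25, 84, 51)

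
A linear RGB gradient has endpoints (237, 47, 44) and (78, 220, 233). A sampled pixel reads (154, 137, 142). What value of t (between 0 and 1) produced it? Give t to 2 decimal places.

Invert the lerp on the B channel (largest span, 189): t = (142 − 44) / (233 − 44) = 98/189 = 0.51852.
Check on R: (154 − 237)/(78 − 237) = 0.522 ✓

0.52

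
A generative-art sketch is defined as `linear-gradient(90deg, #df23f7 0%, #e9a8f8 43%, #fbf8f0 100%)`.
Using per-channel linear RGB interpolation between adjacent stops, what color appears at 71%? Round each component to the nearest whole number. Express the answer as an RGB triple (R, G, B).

71% lies between the 43% and 100% stops, so the local fraction is t = (71 − 43)/(100 − 43) = 28/57 ≈ 0.4912.
#e9a8f8 → (233, 168, 248); #fbf8f0 → (251, 248, 240).
R = 233 + 0.4912 × (251 − 233) = 241.842 → 242
G = 168 + 0.4912 × (248 − 168) = 207.296 → 207
B = 248 + 0.4912 × (240 − 248) = 244.07 → 244

(242, 207, 244)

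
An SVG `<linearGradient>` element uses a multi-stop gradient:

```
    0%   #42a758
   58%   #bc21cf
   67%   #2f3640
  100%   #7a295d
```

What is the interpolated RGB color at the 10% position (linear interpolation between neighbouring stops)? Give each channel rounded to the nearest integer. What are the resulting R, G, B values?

(87, 144, 109)

10% lies between the 0% and 58% stops, so the local fraction is t = (10 − 0)/(58 − 0) = 10/58 ≈ 0.1724.
#42a758 → (66, 167, 88); #bc21cf → (188, 33, 207).
R = 66 + 0.1724 × (188 − 66) = 87.033 → 87
G = 167 + 0.1724 × (33 − 167) = 143.898 → 144
B = 88 + 0.1724 × (207 − 88) = 108.516 → 109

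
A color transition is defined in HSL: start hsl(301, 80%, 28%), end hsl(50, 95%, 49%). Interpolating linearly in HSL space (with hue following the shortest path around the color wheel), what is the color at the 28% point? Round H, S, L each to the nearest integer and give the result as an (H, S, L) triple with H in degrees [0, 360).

Hue: 50 − 301 = -251°, but |-251| > 180 so the shorter arc goes the other way: Δh = -251 + 360 = 109°.
H = 301 + 0.28 × (109) = 331.52 → 332°
S = 80 + 0.28 × (95 − 80) = 84.2 → 84%
L = 28 + 0.28 × (49 − 28) = 33.88 → 34%

(332, 84, 34)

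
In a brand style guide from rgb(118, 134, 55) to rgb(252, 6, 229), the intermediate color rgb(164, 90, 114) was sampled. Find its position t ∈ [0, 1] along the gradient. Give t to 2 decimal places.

Invert the lerp on the B channel (largest span, 174): t = (114 − 55) / (229 − 55) = 59/174 = 0.33908.
Check on R: (164 − 118)/(252 − 118) = 0.3433 ✓

0.34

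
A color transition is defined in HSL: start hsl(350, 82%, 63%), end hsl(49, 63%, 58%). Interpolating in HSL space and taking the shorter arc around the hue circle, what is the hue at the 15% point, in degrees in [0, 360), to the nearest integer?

359

Hue: 49 − 350 = -301°, but |-301| > 180 so the shorter arc goes the other way: Δh = -301 + 360 = 59°.
H = 350 + 0.15 × (59) = 358.85 → 359°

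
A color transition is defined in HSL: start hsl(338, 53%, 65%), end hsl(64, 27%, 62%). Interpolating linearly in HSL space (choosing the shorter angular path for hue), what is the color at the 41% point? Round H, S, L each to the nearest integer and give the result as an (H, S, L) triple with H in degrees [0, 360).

Hue: 64 − 338 = -274°, but |-274| > 180 so the shorter arc goes the other way: Δh = -274 + 360 = 86°.
H = 338 + 0.41 × (86) = 373.26 → 373 → 373 mod 360 = 13°
S = 53 + 0.41 × (27 − 53) = 42.34 → 42%
L = 65 + 0.41 × (62 − 65) = 63.77 → 64%

(13, 42, 64)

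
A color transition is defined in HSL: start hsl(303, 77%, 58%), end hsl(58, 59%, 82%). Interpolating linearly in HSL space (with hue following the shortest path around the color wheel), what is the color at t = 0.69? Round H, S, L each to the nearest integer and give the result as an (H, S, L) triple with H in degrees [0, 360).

(22, 65, 75)

Hue: 58 − 303 = -245°, but |-245| > 180 so the shorter arc goes the other way: Δh = -245 + 360 = 115°.
H = 303 + 0.69 × (115) = 382.35 → 382 → 382 mod 360 = 22°
S = 77 + 0.69 × (59 − 77) = 64.58 → 65%
L = 58 + 0.69 × (82 − 58) = 74.56 → 75%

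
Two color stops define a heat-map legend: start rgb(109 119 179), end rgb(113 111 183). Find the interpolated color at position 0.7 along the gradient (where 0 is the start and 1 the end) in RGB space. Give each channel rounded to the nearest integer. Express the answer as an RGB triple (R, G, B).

(112, 113, 182)

R = 109 + 0.7 × (113 − 109) = 109 + 0.7 × 4 = 111.8 → 112
G = 119 + 0.7 × (111 − 119) = 119 + 0.7 × -8 = 113.4 → 113
B = 179 + 0.7 × (183 − 179) = 179 + 0.7 × 4 = 181.8 → 182
So the blended color is (112, 113, 182), about #7071b6.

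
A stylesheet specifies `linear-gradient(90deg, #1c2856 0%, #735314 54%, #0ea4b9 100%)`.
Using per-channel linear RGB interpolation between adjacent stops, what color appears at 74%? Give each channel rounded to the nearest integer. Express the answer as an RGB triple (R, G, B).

(71, 118, 92)

74% lies between the 54% and 100% stops, so the local fraction is t = (74 − 54)/(100 − 54) = 20/46 ≈ 0.4348.
#735314 → (115, 83, 20); #0ea4b9 → (14, 164, 185).
R = 115 + 0.4348 × (14 − 115) = 71.085 → 71
G = 83 + 0.4348 × (164 − 83) = 118.219 → 118
B = 20 + 0.4348 × (185 − 20) = 91.742 → 92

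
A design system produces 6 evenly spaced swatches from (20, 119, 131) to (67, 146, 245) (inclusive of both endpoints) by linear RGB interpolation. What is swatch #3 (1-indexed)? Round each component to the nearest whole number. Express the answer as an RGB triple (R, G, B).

With 6 swatches and endpoints inclusive, swatch 3 sits at t = (3 − 1)/(6 − 1) = 2/5 ≈ 0.4.
R = 20 + 0.4 × (67 − 20) = 38.8 → 39
G = 119 + 0.4 × (146 − 119) = 129.8 → 130
B = 131 + 0.4 × (245 − 131) = 176.6 → 177

(39, 130, 177)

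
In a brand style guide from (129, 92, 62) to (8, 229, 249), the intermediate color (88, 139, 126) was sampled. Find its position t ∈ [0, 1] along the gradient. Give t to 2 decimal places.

0.34

Invert the lerp on the B channel (largest span, 187): t = (126 − 62) / (249 − 62) = 64/187 = 0.34225.
Check on R: (88 − 129)/(8 − 129) = 0.3388 ✓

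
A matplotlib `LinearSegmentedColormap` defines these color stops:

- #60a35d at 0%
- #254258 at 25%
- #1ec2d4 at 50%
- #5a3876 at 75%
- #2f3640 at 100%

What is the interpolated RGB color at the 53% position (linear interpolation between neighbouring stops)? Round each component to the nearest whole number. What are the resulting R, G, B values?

53% lies between the 50% and 75% stops, so the local fraction is t = (53 − 50)/(75 − 50) = 3/25 ≈ 0.12.
#1ec2d4 → (30, 194, 212); #5a3876 → (90, 56, 118).
R = 30 + 0.12 × (90 − 30) = 37.2 → 37
G = 194 + 0.12 × (56 − 194) = 177.44 → 177
B = 212 + 0.12 × (118 − 212) = 200.72 → 201

(37, 177, 201)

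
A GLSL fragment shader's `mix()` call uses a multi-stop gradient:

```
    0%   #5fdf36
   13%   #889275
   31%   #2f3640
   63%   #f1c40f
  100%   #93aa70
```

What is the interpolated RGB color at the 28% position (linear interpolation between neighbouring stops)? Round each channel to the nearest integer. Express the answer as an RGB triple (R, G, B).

28% lies between the 13% and 31% stops, so the local fraction is t = (28 − 13)/(31 − 13) = 15/18 ≈ 0.8333.
#889275 → (136, 146, 117); #2f3640 → (47, 54, 64).
R = 136 + 0.8333 × (47 − 136) = 61.836 → 62
G = 146 + 0.8333 × (54 − 146) = 69.336 → 69
B = 117 + 0.8333 × (64 − 117) = 72.835 → 73

(62, 69, 73)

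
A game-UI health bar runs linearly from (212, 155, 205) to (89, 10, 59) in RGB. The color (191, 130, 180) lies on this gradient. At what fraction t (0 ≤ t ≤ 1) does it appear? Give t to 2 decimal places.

0.17

Invert the lerp on the B channel (largest span, 146): t = (180 − 205) / (59 − 205) = -25/-146 = 0.17123.
Check on R: (191 − 212)/(89 − 212) = 0.1707 ✓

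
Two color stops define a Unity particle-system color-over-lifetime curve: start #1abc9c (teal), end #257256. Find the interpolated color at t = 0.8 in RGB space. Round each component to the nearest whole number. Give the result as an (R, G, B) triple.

(35, 129, 100)

#1abc9c → (26, 188, 156); #257256 → (37, 114, 86).
R = 26 + 0.8 × (37 − 26) = 26 + 0.8 × 11 = 34.8 → 35
G = 188 + 0.8 × (114 − 188) = 188 + 0.8 × -74 = 128.8 → 129
B = 156 + 0.8 × (86 − 156) = 156 + 0.8 × -70 = 100 → 100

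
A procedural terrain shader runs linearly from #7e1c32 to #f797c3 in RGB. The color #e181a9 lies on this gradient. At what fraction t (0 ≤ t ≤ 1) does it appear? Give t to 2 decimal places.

Invert the lerp on the B channel (largest span, 145): t = (169 − 50) / (195 − 50) = 119/145 = 0.82069.
Check on R: (225 − 126)/(247 − 126) = 0.8182 ✓

0.82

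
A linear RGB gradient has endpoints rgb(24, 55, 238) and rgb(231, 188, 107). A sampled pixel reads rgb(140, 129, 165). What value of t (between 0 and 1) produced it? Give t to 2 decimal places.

0.56

Invert the lerp on the R channel (largest span, 207): t = (140 − 24) / (231 − 24) = 116/207 = 0.56039.
Check on G: (129 − 55)/(188 − 55) = 0.5564 ✓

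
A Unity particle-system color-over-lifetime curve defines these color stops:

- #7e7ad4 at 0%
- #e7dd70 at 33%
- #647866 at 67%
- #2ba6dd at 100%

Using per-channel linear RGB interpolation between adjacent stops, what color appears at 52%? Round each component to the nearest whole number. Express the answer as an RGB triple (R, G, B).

(158, 165, 106)

52% lies between the 33% and 67% stops, so the local fraction is t = (52 − 33)/(67 − 33) = 19/34 ≈ 0.5588.
#e7dd70 → (231, 221, 112); #647866 → (100, 120, 102).
R = 231 + 0.5588 × (100 − 231) = 157.797 → 158
G = 221 + 0.5588 × (120 − 221) = 164.561 → 165
B = 112 + 0.5588 × (102 − 112) = 106.412 → 106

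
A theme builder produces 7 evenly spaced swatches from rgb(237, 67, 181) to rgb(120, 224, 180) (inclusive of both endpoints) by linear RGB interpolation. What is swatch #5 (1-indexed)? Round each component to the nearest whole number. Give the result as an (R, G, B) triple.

(159, 172, 180)

With 7 swatches and endpoints inclusive, swatch 5 sits at t = (5 − 1)/(7 − 1) = 4/6 ≈ 0.6667.
R = 237 + 0.6667 × (120 − 237) = 158.996 → 159
G = 67 + 0.6667 × (224 − 67) = 171.672 → 172
B = 181 + 0.6667 × (180 − 181) = 180.333 → 180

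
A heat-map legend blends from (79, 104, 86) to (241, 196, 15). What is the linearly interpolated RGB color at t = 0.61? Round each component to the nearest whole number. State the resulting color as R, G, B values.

(178, 160, 43)

R = 79 + 0.61 × (241 − 79) = 79 + 0.61 × 162 = 177.82 → 178
G = 104 + 0.61 × (196 − 104) = 104 + 0.61 × 92 = 160.12 → 160
B = 86 + 0.61 × (15 − 86) = 86 + 0.61 × -71 = 42.69 → 43
So the blended color is (178, 160, 43), about #b2a02b.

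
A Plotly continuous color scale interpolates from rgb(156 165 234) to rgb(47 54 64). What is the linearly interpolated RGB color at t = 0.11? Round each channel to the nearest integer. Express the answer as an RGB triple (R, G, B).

R = 156 + 0.11 × (47 − 156) = 156 + 0.11 × -109 = 144.01 → 144
G = 165 + 0.11 × (54 − 165) = 165 + 0.11 × -111 = 152.79 → 153
B = 234 + 0.11 × (64 − 234) = 234 + 0.11 × -170 = 215.3 → 215
So the blended color is (144, 153, 215), about #9099d7.

(144, 153, 215)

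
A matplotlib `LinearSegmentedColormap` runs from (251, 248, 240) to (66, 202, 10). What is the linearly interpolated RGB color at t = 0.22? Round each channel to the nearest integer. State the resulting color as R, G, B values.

R = 251 + 0.22 × (66 − 251) = 251 + 0.22 × -185 = 210.3 → 210
G = 248 + 0.22 × (202 − 248) = 248 + 0.22 × -46 = 237.88 → 238
B = 240 + 0.22 × (10 − 240) = 240 + 0.22 × -230 = 189.4 → 189

(210, 238, 189)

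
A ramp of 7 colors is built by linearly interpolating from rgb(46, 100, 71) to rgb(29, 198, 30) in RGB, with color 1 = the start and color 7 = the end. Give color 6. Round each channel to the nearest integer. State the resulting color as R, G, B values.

(32, 182, 37)

With 7 swatches and endpoints inclusive, swatch 6 sits at t = (6 − 1)/(7 − 1) = 5/6 ≈ 0.8333.
R = 46 + 0.8333 × (29 − 46) = 31.834 → 32
G = 100 + 0.8333 × (198 − 100) = 181.663 → 182
B = 71 + 0.8333 × (30 − 71) = 36.835 → 37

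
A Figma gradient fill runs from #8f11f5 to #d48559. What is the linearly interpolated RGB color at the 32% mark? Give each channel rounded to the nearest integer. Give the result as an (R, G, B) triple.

#8f11f5 → (143, 17, 245); #d48559 → (212, 133, 89).
32% corresponds to t = 0.32.
R = 143 + 0.32 × (212 − 143) = 143 + 0.32 × 69 = 165.08 → 165
G = 17 + 0.32 × (133 − 17) = 17 + 0.32 × 116 = 54.12 → 54
B = 245 + 0.32 × (89 − 245) = 245 + 0.32 × -156 = 195.08 → 195

(165, 54, 195)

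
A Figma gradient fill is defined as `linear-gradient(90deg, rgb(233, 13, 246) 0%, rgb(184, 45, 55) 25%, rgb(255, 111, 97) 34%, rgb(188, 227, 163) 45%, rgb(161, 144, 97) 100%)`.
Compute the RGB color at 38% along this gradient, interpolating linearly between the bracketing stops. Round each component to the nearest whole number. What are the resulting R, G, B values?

38% lies between the 34% and 45% stops, so the local fraction is t = (38 − 34)/(45 − 34) = 4/11 ≈ 0.3636.
R = 255 + 0.3636 × (188 − 255) = 230.639 → 231
G = 111 + 0.3636 × (227 − 111) = 153.178 → 153
B = 97 + 0.3636 × (163 − 97) = 120.998 → 121

(231, 153, 121)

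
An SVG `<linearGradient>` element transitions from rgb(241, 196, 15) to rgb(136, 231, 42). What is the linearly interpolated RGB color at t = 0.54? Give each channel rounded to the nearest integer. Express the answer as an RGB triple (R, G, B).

R = 241 + 0.54 × (136 − 241) = 241 + 0.54 × -105 = 184.3 → 184
G = 196 + 0.54 × (231 − 196) = 196 + 0.54 × 35 = 214.9 → 215
B = 15 + 0.54 × (42 − 15) = 15 + 0.54 × 27 = 29.58 → 30

(184, 215, 30)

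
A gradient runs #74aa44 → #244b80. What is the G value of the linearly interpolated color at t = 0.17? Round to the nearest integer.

154

G₁ = 170 (from #74aa44), G₂ = 75 (from #244b80).
G = 170 + 0.17 × (75 − 170) = 153.85 → 154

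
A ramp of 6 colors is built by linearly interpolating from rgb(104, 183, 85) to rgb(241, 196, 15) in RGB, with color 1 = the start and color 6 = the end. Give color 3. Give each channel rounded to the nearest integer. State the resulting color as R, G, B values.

With 6 swatches and endpoints inclusive, swatch 3 sits at t = (3 − 1)/(6 − 1) = 2/5 ≈ 0.4.
R = 104 + 0.4 × (241 − 104) = 158.8 → 159
G = 183 + 0.4 × (196 − 183) = 188.2 → 188
B = 85 + 0.4 × (15 − 85) = 57 → 57

(159, 188, 57)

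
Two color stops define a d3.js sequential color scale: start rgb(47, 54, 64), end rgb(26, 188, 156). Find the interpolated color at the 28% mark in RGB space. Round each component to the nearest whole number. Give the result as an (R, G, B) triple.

28% corresponds to t = 0.28.
R = 47 + 0.28 × (26 − 47) = 47 + 0.28 × -21 = 41.12 → 41
G = 54 + 0.28 × (188 − 54) = 54 + 0.28 × 134 = 91.52 → 92
B = 64 + 0.28 × (156 − 64) = 64 + 0.28 × 92 = 89.76 → 90
So the blended color is (41, 92, 90), about #295c5a.

(41, 92, 90)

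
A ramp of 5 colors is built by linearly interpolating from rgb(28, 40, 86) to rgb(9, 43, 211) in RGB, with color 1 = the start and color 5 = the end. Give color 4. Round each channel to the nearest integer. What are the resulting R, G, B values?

(14, 42, 180)

With 5 swatches and endpoints inclusive, swatch 4 sits at t = (4 − 1)/(5 − 1) = 3/4 ≈ 0.75.
R = 28 + 0.75 × (9 − 28) = 13.75 → 14
G = 40 + 0.75 × (43 − 40) = 42.25 → 42
B = 86 + 0.75 × (211 − 86) = 179.75 → 180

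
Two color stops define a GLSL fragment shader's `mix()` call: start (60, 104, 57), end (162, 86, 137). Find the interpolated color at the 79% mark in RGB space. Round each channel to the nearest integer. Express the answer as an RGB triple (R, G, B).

(141, 90, 120)

79% corresponds to t = 0.79.
R = 60 + 0.79 × (162 − 60) = 60 + 0.79 × 102 = 140.58 → 141
G = 104 + 0.79 × (86 − 104) = 104 + 0.79 × -18 = 89.78 → 90
B = 57 + 0.79 × (137 − 57) = 57 + 0.79 × 80 = 120.2 → 120
So the blended color is (141, 90, 120), about #8d5a78.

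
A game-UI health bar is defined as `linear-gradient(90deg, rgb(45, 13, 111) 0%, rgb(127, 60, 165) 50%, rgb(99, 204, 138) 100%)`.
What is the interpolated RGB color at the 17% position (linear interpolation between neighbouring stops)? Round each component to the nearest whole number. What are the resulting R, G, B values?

17% lies between the 0% and 50% stops, so the local fraction is t = (17 − 0)/(50 − 0) = 17/50 ≈ 0.34.
R = 45 + 0.34 × (127 − 45) = 72.88 → 73
G = 13 + 0.34 × (60 − 13) = 28.98 → 29
B = 111 + 0.34 × (165 − 111) = 129.36 → 129

(73, 29, 129)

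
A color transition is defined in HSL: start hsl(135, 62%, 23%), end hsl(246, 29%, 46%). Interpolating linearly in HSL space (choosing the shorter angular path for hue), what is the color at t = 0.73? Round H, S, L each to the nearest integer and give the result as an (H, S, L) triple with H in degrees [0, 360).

(216, 38, 40)

Hue arc: Δh = 246 − 135 = 111° (|Δh| ≤ 180, already the shorter path).
H = 135 + 0.73 × (111) = 216.03 → 216°
S = 62 + 0.73 × (29 − 62) = 37.91 → 38%
L = 23 + 0.73 × (46 − 23) = 39.79 → 40%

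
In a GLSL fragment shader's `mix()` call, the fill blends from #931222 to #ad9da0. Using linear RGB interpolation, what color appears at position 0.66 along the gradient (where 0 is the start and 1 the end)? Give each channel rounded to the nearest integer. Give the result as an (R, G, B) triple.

#931222 → (147, 18, 34); #ad9da0 → (173, 157, 160).
R = 147 + 0.66 × (173 − 147) = 147 + 0.66 × 26 = 164.16 → 164
G = 18 + 0.66 × (157 − 18) = 18 + 0.66 × 139 = 109.74 → 110
B = 34 + 0.66 × (160 − 34) = 34 + 0.66 × 126 = 117.16 → 117

(164, 110, 117)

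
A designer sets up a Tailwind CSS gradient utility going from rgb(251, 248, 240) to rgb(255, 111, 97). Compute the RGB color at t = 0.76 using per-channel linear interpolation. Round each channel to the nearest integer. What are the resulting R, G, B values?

(254, 144, 131)

R = 251 + 0.76 × (255 − 251) = 251 + 0.76 × 4 = 254.04 → 254
G = 248 + 0.76 × (111 − 248) = 248 + 0.76 × -137 = 143.88 → 144
B = 240 + 0.76 × (97 − 240) = 240 + 0.76 × -143 = 131.32 → 131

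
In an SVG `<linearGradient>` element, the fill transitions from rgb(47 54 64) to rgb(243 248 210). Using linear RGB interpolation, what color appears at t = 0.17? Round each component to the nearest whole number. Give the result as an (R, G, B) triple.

R = 47 + 0.17 × (243 − 47) = 47 + 0.17 × 196 = 80.32 → 80
G = 54 + 0.17 × (248 − 54) = 54 + 0.17 × 194 = 86.98 → 87
B = 64 + 0.17 × (210 − 64) = 64 + 0.17 × 146 = 88.82 → 89
So the blended color is (80, 87, 89), about #505759.

(80, 87, 89)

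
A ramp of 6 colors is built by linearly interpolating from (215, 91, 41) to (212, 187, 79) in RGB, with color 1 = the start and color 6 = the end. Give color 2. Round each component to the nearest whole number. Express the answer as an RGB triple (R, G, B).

With 6 swatches and endpoints inclusive, swatch 2 sits at t = (2 − 1)/(6 − 1) = 1/5 ≈ 0.2.
R = 215 + 0.2 × (212 − 215) = 214.4 → 214
G = 91 + 0.2 × (187 − 91) = 110.2 → 110
B = 41 + 0.2 × (79 − 41) = 48.6 → 49

(214, 110, 49)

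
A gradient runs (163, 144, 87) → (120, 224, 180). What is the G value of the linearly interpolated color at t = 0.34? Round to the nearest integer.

171

G = 144 + 0.34 × (224 − 144) = 171.2 → 171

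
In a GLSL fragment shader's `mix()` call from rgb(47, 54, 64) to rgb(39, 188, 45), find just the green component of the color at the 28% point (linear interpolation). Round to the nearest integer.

92

G = 54 + 0.28 × (188 − 54) = 91.52 → 92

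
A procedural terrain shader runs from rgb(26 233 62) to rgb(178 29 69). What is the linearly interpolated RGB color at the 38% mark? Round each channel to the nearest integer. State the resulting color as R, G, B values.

(84, 155, 65)

38% corresponds to t = 0.38.
R = 26 + 0.38 × (178 − 26) = 26 + 0.38 × 152 = 83.76 → 84
G = 233 + 0.38 × (29 − 233) = 233 + 0.38 × -204 = 155.48 → 155
B = 62 + 0.38 × (69 − 62) = 62 + 0.38 × 7 = 64.66 → 65
So the blended color is (84, 155, 65), about #549b41.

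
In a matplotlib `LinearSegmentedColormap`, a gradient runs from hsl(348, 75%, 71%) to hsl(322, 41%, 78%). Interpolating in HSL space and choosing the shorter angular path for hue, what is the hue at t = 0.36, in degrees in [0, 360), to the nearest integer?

Hue arc: Δh = 322 − 348 = -26° (|Δh| ≤ 180, already the shorter path).
H = 348 + 0.36 × (-26) = 338.64 → 339°

339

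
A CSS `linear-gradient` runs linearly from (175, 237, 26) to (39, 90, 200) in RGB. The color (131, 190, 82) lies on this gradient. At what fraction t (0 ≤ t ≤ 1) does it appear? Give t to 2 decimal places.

0.32

Invert the lerp on the B channel (largest span, 174): t = (82 − 26) / (200 − 26) = 56/174 = 0.32184.
Check on R: (131 − 175)/(39 − 175) = 0.3235 ✓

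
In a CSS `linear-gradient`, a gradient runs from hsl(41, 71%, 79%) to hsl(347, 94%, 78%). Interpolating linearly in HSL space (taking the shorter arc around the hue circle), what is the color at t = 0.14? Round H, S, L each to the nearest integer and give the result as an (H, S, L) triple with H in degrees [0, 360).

(33, 74, 79)

Hue: 347 − 41 = 306°, but |306| > 180 so the shorter arc goes the other way: Δh = 306 − 360 = -54°.
H = 41 + 0.14 × (-54) = 33.44 → 33°
S = 71 + 0.14 × (94 − 71) = 74.22 → 74%
L = 79 + 0.14 × (78 − 79) = 78.86 → 79%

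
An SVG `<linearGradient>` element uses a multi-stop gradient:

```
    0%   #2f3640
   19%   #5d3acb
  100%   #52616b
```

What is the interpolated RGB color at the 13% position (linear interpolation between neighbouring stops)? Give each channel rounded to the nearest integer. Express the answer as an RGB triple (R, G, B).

13% lies between the 0% and 19% stops, so the local fraction is t = (13 − 0)/(19 − 0) = 13/19 ≈ 0.6842.
#2f3640 → (47, 54, 64); #5d3acb → (93, 58, 203).
R = 47 + 0.6842 × (93 − 47) = 78.473 → 78
G = 54 + 0.6842 × (58 − 54) = 56.737 → 57
B = 64 + 0.6842 × (203 − 64) = 159.104 → 159

(78, 57, 159)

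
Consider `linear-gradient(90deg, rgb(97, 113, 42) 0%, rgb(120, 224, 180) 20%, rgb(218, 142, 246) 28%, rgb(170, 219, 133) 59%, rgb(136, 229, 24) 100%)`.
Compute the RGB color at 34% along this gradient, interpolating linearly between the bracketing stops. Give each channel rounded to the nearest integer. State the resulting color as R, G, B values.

(209, 157, 224)

34% lies between the 28% and 59% stops, so the local fraction is t = (34 − 28)/(59 − 28) = 6/31 ≈ 0.1935.
R = 218 + 0.1935 × (170 − 218) = 208.712 → 209
G = 142 + 0.1935 × (219 − 142) = 156.899 → 157
B = 246 + 0.1935 × (133 − 246) = 224.135 → 224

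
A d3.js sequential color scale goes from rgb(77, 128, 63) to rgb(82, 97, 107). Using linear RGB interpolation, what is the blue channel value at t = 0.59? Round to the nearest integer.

89

B = 63 + 0.59 × (107 − 63) = 88.96 → 89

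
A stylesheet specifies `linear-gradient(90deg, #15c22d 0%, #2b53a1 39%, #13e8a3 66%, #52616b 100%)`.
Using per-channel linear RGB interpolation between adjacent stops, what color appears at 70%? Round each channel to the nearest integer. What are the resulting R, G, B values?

(26, 216, 156)

70% lies between the 66% and 100% stops, so the local fraction is t = (70 − 66)/(100 − 66) = 4/34 ≈ 0.1176.
#13e8a3 → (19, 232, 163); #52616b → (82, 97, 107).
R = 19 + 0.1176 × (82 − 19) = 26.409 → 26
G = 232 + 0.1176 × (97 − 232) = 216.124 → 216
B = 163 + 0.1176 × (107 − 163) = 156.414 → 156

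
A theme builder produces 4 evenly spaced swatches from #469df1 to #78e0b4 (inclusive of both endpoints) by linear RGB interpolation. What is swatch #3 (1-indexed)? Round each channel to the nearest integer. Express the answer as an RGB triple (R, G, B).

With 4 swatches and endpoints inclusive, swatch 3 sits at t = (3 − 1)/(4 − 1) = 2/3 ≈ 0.6667.
#469df1 → (70, 157, 241); #78e0b4 → (120, 224, 180).
R = 70 + 0.6667 × (120 − 70) = 103.335 → 103
G = 157 + 0.6667 × (224 − 157) = 201.669 → 202
B = 241 + 0.6667 × (180 − 241) = 200.331 → 200

(103, 202, 200)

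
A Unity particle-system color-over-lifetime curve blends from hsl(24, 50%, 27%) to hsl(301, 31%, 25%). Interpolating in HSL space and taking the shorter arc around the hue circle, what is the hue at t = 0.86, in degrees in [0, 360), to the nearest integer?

313

Hue: 301 − 24 = 277°, but |277| > 180 so the shorter arc goes the other way: Δh = 277 − 360 = -83°.
H = 24 + 0.86 × (-83) = -47.38 → -47 → -47 mod 360 = 313°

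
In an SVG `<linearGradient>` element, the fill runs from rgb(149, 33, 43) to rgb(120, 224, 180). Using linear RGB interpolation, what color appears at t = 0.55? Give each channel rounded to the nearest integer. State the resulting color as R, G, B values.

(133, 138, 118)

R = 149 + 0.55 × (120 − 149) = 149 + 0.55 × -29 = 133.05 → 133
G = 33 + 0.55 × (224 − 33) = 33 + 0.55 × 191 = 138.05 → 138
B = 43 + 0.55 × (180 − 43) = 43 + 0.55 × 137 = 118.35 → 118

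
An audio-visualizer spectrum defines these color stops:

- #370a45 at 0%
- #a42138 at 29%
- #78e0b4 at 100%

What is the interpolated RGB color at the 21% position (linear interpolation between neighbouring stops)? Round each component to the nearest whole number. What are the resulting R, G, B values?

(134, 27, 60)

21% lies between the 0% and 29% stops, so the local fraction is t = (21 − 0)/(29 − 0) = 21/29 ≈ 0.7241.
#370a45 → (55, 10, 69); #a42138 → (164, 33, 56).
R = 55 + 0.7241 × (164 − 55) = 133.927 → 134
G = 10 + 0.7241 × (33 − 10) = 26.654 → 27
B = 69 + 0.7241 × (56 − 69) = 59.587 → 60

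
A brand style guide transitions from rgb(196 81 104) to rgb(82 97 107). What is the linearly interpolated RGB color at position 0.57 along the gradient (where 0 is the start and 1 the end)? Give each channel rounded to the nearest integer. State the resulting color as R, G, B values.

(131, 90, 106)

R = 196 + 0.57 × (82 − 196) = 196 + 0.57 × -114 = 131.02 → 131
G = 81 + 0.57 × (97 − 81) = 81 + 0.57 × 16 = 90.12 → 90
B = 104 + 0.57 × (107 − 104) = 104 + 0.57 × 3 = 105.71 → 106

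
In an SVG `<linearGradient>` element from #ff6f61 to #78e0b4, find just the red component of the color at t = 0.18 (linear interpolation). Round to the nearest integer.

231

R₁ = 255 (from #ff6f61), R₂ = 120 (from #78e0b4).
R = 255 + 0.18 × (120 − 255) = 230.7 → 231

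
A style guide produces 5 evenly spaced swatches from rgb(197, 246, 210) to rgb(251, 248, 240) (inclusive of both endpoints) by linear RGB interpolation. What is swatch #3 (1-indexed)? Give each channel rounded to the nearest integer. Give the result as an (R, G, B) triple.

(224, 247, 225)

With 5 swatches and endpoints inclusive, swatch 3 sits at t = (3 − 1)/(5 − 1) = 2/4 ≈ 0.5.
R = 197 + 0.5 × (251 − 197) = 224 → 224
G = 246 + 0.5 × (248 − 246) = 247 → 247
B = 210 + 0.5 × (240 − 210) = 225 → 225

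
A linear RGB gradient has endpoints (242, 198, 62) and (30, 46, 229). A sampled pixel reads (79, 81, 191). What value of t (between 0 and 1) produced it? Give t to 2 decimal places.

Invert the lerp on the R channel (largest span, 212): t = (79 − 242) / (30 − 242) = -163/-212 = 0.76887.
Check on G: (81 − 198)/(46 − 198) = 0.7697 ✓

0.77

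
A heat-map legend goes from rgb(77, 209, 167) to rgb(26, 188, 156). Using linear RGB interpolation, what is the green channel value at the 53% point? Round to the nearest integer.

G = 209 + 0.53 × (188 − 209) = 197.87 → 198

198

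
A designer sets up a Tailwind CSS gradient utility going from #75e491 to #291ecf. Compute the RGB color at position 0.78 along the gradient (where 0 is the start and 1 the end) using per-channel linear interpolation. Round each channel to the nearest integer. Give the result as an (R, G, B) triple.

(58, 74, 193)

#75e491 → (117, 228, 145); #291ecf → (41, 30, 207).
R = 117 + 0.78 × (41 − 117) = 117 + 0.78 × -76 = 57.72 → 58
G = 228 + 0.78 × (30 − 228) = 228 + 0.78 × -198 = 73.56 → 74
B = 145 + 0.78 × (207 − 145) = 145 + 0.78 × 62 = 193.36 → 193
So the blended color is (58, 74, 193), about #3a4ac1.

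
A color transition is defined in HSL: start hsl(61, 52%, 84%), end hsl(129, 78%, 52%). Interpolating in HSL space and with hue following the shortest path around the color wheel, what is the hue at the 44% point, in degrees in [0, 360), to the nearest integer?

Hue arc: Δh = 129 − 61 = 68° (|Δh| ≤ 180, already the shorter path).
H = 61 + 0.44 × (68) = 90.92 → 91°

91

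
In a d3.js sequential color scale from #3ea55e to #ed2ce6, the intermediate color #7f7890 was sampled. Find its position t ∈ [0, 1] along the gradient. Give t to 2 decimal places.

0.37

Invert the lerp on the R channel (largest span, 175): t = (127 − 62) / (237 − 62) = 65/175 = 0.37143.
Check on G: (120 − 165)/(44 − 165) = 0.3719 ✓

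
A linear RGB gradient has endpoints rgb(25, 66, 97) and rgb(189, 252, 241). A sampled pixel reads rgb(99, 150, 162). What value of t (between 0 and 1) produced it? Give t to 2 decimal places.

0.45

Invert the lerp on the G channel (largest span, 186): t = (150 − 66) / (252 − 66) = 84/186 = 0.45161.
Check on R: (99 − 25)/(189 − 25) = 0.4512 ✓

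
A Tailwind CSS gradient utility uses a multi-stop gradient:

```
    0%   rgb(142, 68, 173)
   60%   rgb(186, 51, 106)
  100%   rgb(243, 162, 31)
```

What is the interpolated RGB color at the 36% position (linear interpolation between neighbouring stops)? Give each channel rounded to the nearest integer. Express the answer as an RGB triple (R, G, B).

(168, 58, 133)

36% lies between the 0% and 60% stops, so the local fraction is t = (36 − 0)/(60 − 0) = 36/60 ≈ 0.6.
R = 142 + 0.6 × (186 − 142) = 168.4 → 168
G = 68 + 0.6 × (51 − 68) = 57.8 → 58
B = 173 + 0.6 × (106 − 173) = 132.8 → 133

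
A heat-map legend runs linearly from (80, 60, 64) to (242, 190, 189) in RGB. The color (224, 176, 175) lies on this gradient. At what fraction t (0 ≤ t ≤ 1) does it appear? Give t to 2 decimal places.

Invert the lerp on the R channel (largest span, 162): t = (224 − 80) / (242 − 80) = 144/162 = 0.88889.
Check on G: (176 − 60)/(190 − 60) = 0.8923 ✓

0.89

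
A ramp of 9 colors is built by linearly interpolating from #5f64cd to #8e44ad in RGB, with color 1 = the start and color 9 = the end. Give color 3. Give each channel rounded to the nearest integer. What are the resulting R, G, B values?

With 9 swatches and endpoints inclusive, swatch 3 sits at t = (3 − 1)/(9 − 1) = 2/8 ≈ 0.25.
#5f64cd → (95, 100, 205); #8e44ad → (142, 68, 173).
R = 95 + 0.25 × (142 − 95) = 106.75 → 107
G = 100 + 0.25 × (68 − 100) = 92 → 92
B = 205 + 0.25 × (173 − 205) = 197 → 197

(107, 92, 197)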